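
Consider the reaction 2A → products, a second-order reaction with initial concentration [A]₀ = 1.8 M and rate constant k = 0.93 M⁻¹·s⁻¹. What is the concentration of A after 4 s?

0.2339 M

Step 1: For a second-order reaction: 1/[A] = 1/[A]₀ + kt
Step 2: 1/[A] = 1/1.8 + 0.93 × 4
Step 3: 1/[A] = 0.5556 + 3.72 = 4.276
Step 4: [A] = 1/4.276 = 0.2339 M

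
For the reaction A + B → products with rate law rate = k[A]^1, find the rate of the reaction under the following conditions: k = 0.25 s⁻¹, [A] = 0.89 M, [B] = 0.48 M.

0.2225 M/s

Step 1: The rate law is rate = k[A]^1
Step 2: Note that the rate does not depend on [B] (zero order in B).
Step 3: rate = 0.25 × (0.89)^1 = 0.2225 M/s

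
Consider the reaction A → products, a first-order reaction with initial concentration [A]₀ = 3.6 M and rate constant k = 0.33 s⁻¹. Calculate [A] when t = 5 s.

0.6914 M

Step 1: For a first-order reaction: [A] = [A]₀ × e^(-kt)
Step 2: [A] = 3.6 × e^(-0.33 × 5)
Step 3: [A] = 3.6 × e^(-1.65)
Step 4: [A] = 3.6 × 0.19205 = 0.6914 M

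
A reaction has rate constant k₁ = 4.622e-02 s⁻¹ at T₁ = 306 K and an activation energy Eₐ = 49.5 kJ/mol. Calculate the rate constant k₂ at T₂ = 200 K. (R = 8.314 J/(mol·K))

1.536e-06 s⁻¹

Step 1: Use the two-temperature Arrhenius form: ln(k₂/k₁) = -Eₐ/R × (1/T₂ - 1/T₁)
Step 2: Convert Eₐ to J/mol: 49.5 kJ/mol = 49500 J/mol
Step 3: 1/T₂ - 1/T₁ = 1/200 - 1/306 = 1.732026e-03 K⁻¹
Step 4: ln(k₂/k₁) = -49500/8.314 × 1.732026e-03 = -10.31216
Step 5: k₂ = k₁ × exp(-10.31216) = 4.622e-02 × 3.32266e-05 = 1.536e-06 s⁻¹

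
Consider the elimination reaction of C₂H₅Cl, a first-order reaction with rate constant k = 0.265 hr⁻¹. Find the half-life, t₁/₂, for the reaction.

2.616 hr

Step 1: For a first-order reaction, t₁/₂ = ln(2)/k
Step 2: t₁/₂ = ln(2)/0.265
Step 3: t₁/₂ = 0.6931/0.265 = 2.616 hr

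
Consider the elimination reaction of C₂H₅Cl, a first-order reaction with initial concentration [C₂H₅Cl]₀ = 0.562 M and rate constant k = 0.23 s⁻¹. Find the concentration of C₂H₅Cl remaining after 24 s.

0.002251 M

Step 1: For a first-order reaction: [C₂H₅Cl] = [C₂H₅Cl]₀ × e^(-kt)
Step 2: [C₂H₅Cl] = 0.562 × e^(-0.23 × 24)
Step 3: [C₂H₅Cl] = 0.562 × e^(-5.52)
Step 4: [C₂H₅Cl] = 0.562 × 0.00400585 = 0.002251 M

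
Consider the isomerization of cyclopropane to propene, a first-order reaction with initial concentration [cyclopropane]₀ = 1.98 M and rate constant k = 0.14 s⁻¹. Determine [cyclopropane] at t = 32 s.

0.02244 M

Step 1: For a first-order reaction: [cyclopropane] = [cyclopropane]₀ × e^(-kt)
Step 2: [cyclopropane] = 1.98 × e^(-0.14 × 32)
Step 3: [cyclopropane] = 1.98 × e^(-4.48)
Step 4: [cyclopropane] = 1.98 × 0.0113334 = 0.02244 M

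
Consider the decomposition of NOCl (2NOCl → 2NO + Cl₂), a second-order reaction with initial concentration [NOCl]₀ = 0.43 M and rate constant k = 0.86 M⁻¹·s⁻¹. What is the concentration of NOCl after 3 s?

0.2038 M

Step 1: For a second-order reaction: 1/[NOCl] = 1/[NOCl]₀ + kt
Step 2: 1/[NOCl] = 1/0.43 + 0.86 × 3
Step 3: 1/[NOCl] = 2.326 + 2.58 = 4.906
Step 4: [NOCl] = 1/4.906 = 0.2038 M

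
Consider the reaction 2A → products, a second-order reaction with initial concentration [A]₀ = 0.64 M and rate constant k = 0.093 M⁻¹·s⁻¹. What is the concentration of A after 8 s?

0.4336 M

Step 1: For a second-order reaction: 1/[A] = 1/[A]₀ + kt
Step 2: 1/[A] = 1/0.64 + 0.093 × 8
Step 3: 1/[A] = 1.562 + 0.744 = 2.306
Step 4: [A] = 1/2.306 = 0.4336 M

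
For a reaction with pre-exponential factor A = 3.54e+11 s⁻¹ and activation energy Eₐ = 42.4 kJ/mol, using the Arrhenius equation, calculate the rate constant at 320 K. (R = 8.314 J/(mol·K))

4.24e+04 s⁻¹

Step 1: Use the Arrhenius equation: k = A × exp(-Eₐ/RT)
Step 2: Convert Eₐ to J/mol: 42.4 kJ/mol = 42400 J/mol
Step 3: Calculate the exponent: -Eₐ/(RT) = -42400/(8.314 × 320) = -15.93697
Step 4: k = 3.54e+11 × exp(-15.93697)
Step 5: k = 3.54e+11 × 1.19857e-07 = 4.2429e+04 s⁻¹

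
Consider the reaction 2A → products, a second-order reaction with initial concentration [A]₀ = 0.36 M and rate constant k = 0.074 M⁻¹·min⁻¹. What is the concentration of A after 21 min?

0.2309 M

Step 1: For a second-order reaction: 1/[A] = 1/[A]₀ + kt
Step 2: 1/[A] = 1/0.36 + 0.074 × 21
Step 3: 1/[A] = 2.778 + 1.554 = 4.332
Step 4: [A] = 1/4.332 = 0.2309 M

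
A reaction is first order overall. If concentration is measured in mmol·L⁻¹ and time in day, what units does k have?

day⁻¹

Step 1: For overall order n, rate = k × (concentration)^n.
Step 2: Rate has units mmol·L⁻¹·day⁻¹; concentration term has units (mmol·L⁻¹)^1.
Step 3: k = rate / (concentration)^n, so units of k = (mmol·L⁻¹)^(1-1)·day⁻¹ = day⁻¹.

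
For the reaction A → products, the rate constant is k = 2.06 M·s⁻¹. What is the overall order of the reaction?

zeroth order (0)

Step 1: The units of k for an nth-order reaction are (concentration)^(1-n)·(time)⁻¹.
Step 2: Here k has units M·s⁻¹, so the concentration exponent is 1.
Step 3: 1 - n = 1 ⇒ n = 0. The reaction is zeroth order.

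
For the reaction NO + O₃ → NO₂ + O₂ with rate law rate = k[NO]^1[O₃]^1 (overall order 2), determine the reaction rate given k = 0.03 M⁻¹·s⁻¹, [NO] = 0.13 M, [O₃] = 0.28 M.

0.001092 M/s

Step 1: The rate law is rate = k[NO]^1[O₃]^1, overall order = 1+1 = 2
Step 2: Substitute values: rate = 0.03 × (0.13)^1 × (0.28)^1
Step 3: rate = 0.03 × 0.13 × 0.28 = 0.001092 M/s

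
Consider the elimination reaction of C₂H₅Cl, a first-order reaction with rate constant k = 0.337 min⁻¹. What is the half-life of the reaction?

2.057 min

Step 1: For a first-order reaction, t₁/₂ = ln(2)/k
Step 2: t₁/₂ = ln(2)/0.337
Step 3: t₁/₂ = 0.6931/0.337 = 2.057 min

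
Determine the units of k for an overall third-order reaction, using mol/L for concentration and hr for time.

(mol/L)⁻²·hr⁻¹

Step 1: For overall order n, rate = k × (concentration)^n.
Step 2: Rate has units mol/L·hr⁻¹; concentration term has units (mol/L)^3.
Step 3: k = rate / (concentration)^n, so units of k = (mol/L)^(1-3)·hr⁻¹ = (mol/L)⁻²·hr⁻¹.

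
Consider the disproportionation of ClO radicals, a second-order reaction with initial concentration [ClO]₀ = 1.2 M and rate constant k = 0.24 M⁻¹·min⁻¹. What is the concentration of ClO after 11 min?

0.2879 M

Step 1: For a second-order reaction: 1/[ClO] = 1/[ClO]₀ + kt
Step 2: 1/[ClO] = 1/1.2 + 0.24 × 11
Step 3: 1/[ClO] = 0.8333 + 2.64 = 3.473
Step 4: [ClO] = 1/3.473 = 0.2879 M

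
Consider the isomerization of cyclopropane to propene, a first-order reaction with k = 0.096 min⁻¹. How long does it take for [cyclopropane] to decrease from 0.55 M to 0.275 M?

7.22 min

Step 1: For first-order: t = ln([cyclopropane]₀/[cyclopropane])/k
Step 2: t = ln(0.55/0.275)/0.096
Step 3: t = ln(2)/0.096
Step 4: t = 0.6931/0.096 = 7.22 min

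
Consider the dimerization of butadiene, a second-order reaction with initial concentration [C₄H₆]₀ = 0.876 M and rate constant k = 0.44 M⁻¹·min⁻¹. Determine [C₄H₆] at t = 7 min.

0.2369 M

Step 1: For a second-order reaction: 1/[C₄H₆] = 1/[C₄H₆]₀ + kt
Step 2: 1/[C₄H₆] = 1/0.876 + 0.44 × 7
Step 3: 1/[C₄H₆] = 1.142 + 3.08 = 4.222
Step 4: [C₄H₆] = 1/4.222 = 0.2369 M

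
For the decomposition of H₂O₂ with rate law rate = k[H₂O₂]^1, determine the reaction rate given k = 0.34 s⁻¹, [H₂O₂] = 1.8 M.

0.612 M/s

Step 1: Identify the rate law: rate = k[H₂O₂]^1
Step 2: Substitute values: rate = 0.34 × (1.8)^1
Step 3: Calculate: rate = 0.34 × 1.8 = 0.612 M/s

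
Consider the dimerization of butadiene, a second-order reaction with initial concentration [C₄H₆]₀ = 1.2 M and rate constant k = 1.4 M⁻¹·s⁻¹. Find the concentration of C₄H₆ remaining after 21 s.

0.03308 M

Step 1: For a second-order reaction: 1/[C₄H₆] = 1/[C₄H₆]₀ + kt
Step 2: 1/[C₄H₆] = 1/1.2 + 1.4 × 21
Step 3: 1/[C₄H₆] = 0.8333 + 29.4 = 30.23
Step 4: [C₄H₆] = 1/30.23 = 0.03308 M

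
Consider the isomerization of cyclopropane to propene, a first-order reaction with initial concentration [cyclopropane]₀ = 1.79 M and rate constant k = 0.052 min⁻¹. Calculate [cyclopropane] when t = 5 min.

1.38 M

Step 1: For a first-order reaction: [cyclopropane] = [cyclopropane]₀ × e^(-kt)
Step 2: [cyclopropane] = 1.79 × e^(-0.052 × 5)
Step 3: [cyclopropane] = 1.79 × e^(-0.26)
Step 4: [cyclopropane] = 1.79 × 0.771052 = 1.38 M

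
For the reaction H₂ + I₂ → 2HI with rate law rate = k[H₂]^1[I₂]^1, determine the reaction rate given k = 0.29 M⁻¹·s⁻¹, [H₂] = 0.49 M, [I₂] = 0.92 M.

0.1307 M/s

Step 1: The rate law is rate = k[H₂]^1[I₂]^1
Step 2: Substitute: rate = 0.29 × (0.49)^1 × (0.92)^1
Step 3: rate = 0.29 × 0.49 × 0.92 = 0.130732 M/s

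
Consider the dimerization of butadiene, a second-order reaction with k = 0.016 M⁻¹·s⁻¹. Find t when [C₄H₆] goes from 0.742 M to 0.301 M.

123.4 s

Step 1: For second-order: t = (1/[C₄H₆] - 1/[C₄H₆]₀)/k
Step 2: t = (1/0.301 - 1/0.742)/0.016
Step 3: t = (3.322 - 1.348)/0.016
Step 4: t = 1.975/0.016 = 123.4 s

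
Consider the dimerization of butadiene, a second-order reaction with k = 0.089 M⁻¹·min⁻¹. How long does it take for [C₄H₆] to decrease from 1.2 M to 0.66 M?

7.661 min

Step 1: For second-order: t = (1/[C₄H₆] - 1/[C₄H₆]₀)/k
Step 2: t = (1/0.66 - 1/1.2)/0.089
Step 3: t = (1.515 - 0.8333)/0.089
Step 4: t = 0.6818/0.089 = 7.661 min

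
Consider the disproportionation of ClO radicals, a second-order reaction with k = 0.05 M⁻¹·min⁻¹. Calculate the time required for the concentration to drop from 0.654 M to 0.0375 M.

502.8 min

Step 1: For second-order: t = (1/[ClO] - 1/[ClO]₀)/k
Step 2: t = (1/0.0375 - 1/0.654)/0.05
Step 3: t = (26.67 - 1.529)/0.05
Step 4: t = 25.14/0.05 = 502.8 min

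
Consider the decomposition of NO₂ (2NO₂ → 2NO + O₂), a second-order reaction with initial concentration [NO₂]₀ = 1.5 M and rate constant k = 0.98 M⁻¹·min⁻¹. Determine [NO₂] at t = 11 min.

0.08736 M

Step 1: For a second-order reaction: 1/[NO₂] = 1/[NO₂]₀ + kt
Step 2: 1/[NO₂] = 1/1.5 + 0.98 × 11
Step 3: 1/[NO₂] = 0.6667 + 10.78 = 11.45
Step 4: [NO₂] = 1/11.45 = 0.08736 M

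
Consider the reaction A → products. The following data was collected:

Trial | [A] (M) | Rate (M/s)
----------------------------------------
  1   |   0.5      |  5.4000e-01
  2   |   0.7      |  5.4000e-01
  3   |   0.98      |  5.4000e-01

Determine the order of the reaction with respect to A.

zeroth order (0)

Step 1: Compare trials - when concentration changes, rate stays constant.
Step 2: rate₂/rate₁ = 5.4000e-01/5.4000e-01 = 1
Step 3: [A]₂/[A]₁ = 0.7/0.5 = 1.4
Step 4: Since rate ratio ≈ (conc ratio)^0, the reaction is zeroth order.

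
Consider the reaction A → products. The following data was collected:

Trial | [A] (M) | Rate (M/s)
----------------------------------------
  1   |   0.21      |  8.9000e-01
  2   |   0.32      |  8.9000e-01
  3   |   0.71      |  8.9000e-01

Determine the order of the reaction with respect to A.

zeroth order (0)

Step 1: Compare trials - when concentration changes, rate stays constant.
Step 2: rate₂/rate₁ = 8.9000e-01/8.9000e-01 = 1
Step 3: [A]₂/[A]₁ = 0.32/0.21 = 1.524
Step 4: Since rate ratio ≈ (conc ratio)^0, the reaction is zeroth order.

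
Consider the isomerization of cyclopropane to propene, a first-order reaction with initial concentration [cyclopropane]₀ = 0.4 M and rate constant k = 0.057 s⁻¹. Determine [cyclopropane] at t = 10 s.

0.2262 M

Step 1: For a first-order reaction: [cyclopropane] = [cyclopropane]₀ × e^(-kt)
Step 2: [cyclopropane] = 0.4 × e^(-0.057 × 10)
Step 3: [cyclopropane] = 0.4 × e^(-0.57)
Step 4: [cyclopropane] = 0.4 × 0.565525 = 0.2262 M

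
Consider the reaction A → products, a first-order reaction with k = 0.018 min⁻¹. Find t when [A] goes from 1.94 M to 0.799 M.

49.28 min

Step 1: For first-order: t = ln([A]₀/[A])/k
Step 2: t = ln(1.94/0.799)/0.018
Step 3: t = ln(2.428)/0.018
Step 4: t = 0.8871/0.018 = 49.28 min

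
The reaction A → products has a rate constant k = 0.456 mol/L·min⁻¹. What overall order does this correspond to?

zeroth order (0)

Step 1: The units of k for an nth-order reaction are (concentration)^(1-n)·(time)⁻¹.
Step 2: Here k has units mol/L·min⁻¹, so the concentration exponent is 1.
Step 3: 1 - n = 1 ⇒ n = 0. The reaction is zeroth order.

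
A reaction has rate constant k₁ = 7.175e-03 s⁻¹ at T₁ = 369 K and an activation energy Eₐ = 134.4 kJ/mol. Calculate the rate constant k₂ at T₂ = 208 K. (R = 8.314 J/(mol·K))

1.346e-17 s⁻¹

Step 1: Use the two-temperature Arrhenius form: ln(k₂/k₁) = -Eₐ/R × (1/T₂ - 1/T₁)
Step 2: Convert Eₐ to J/mol: 134.4 kJ/mol = 134400 J/mol
Step 3: 1/T₂ - 1/T₁ = 1/208 - 1/369 = 2.097665e-03 K⁻¹
Step 4: ln(k₂/k₁) = -134400/8.314 × 2.097665e-03 = -33.90981
Step 5: k₂ = k₁ × exp(-33.90981) = 7.175e-03 × 1.87567e-15 = 1.346e-17 s⁻¹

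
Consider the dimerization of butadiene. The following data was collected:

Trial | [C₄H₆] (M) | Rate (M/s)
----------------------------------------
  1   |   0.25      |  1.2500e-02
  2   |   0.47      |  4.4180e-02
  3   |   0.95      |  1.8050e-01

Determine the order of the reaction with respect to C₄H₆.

second order (2)

Step 1: Compare trials to find order n where rate₂/rate₁ = ([C₄H₆]₂/[C₄H₆]₁)^n
Step 2: rate₂/rate₁ = 4.4180e-02/1.2500e-02 = 3.534
Step 3: [C₄H₆]₂/[C₄H₆]₁ = 0.47/0.25 = 1.88
Step 4: n = ln(3.534)/ln(1.88) = 2.00 ≈ 2
Step 5: The reaction is second order in C₄H₆.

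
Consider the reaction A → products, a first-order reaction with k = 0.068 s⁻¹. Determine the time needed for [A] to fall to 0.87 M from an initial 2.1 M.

12.96 s

Step 1: For first-order: t = ln([A]₀/[A])/k
Step 2: t = ln(2.1/0.87)/0.068
Step 3: t = ln(2.414)/0.068
Step 4: t = 0.8812/0.068 = 12.96 s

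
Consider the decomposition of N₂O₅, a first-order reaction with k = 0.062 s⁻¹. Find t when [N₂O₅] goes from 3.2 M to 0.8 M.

22.36 s

Step 1: For first-order: t = ln([N₂O₅]₀/[N₂O₅])/k
Step 2: t = ln(3.2/0.8)/0.062
Step 3: t = ln(4)/0.062
Step 4: t = 1.386/0.062 = 22.36 s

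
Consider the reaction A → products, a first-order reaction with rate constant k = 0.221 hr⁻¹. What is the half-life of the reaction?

3.136 hr

Step 1: For a first-order reaction, t₁/₂ = ln(2)/k
Step 2: t₁/₂ = ln(2)/0.221
Step 3: t₁/₂ = 0.6931/0.221 = 3.136 hr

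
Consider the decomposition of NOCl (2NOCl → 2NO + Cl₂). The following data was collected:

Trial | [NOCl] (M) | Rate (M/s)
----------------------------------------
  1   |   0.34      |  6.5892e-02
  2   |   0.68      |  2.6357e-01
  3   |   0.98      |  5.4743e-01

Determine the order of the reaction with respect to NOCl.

second order (2)

Step 1: Compare trials to find order n where rate₂/rate₁ = ([NOCl]₂/[NOCl]₁)^n
Step 2: rate₂/rate₁ = 2.6357e-01/6.5892e-02 = 4
Step 3: [NOCl]₂/[NOCl]₁ = 0.68/0.34 = 2
Step 4: n = ln(4)/ln(2) = 2.00 ≈ 2
Step 5: The reaction is second order in NOCl.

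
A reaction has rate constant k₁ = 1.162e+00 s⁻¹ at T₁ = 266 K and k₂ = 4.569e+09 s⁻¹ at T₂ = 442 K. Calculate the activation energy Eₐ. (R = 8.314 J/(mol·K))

122.7 kJ/mol

Step 1: Use the two-temperature Arrhenius form: ln(k₂/k₁) = -Eₐ/R × (1/T₂ - 1/T₁)
Step 2: ln(k₂/k₁) = ln(4.569e+09/1.162e+00) = ln(3.93201e+09) = 22.0924
Step 3: 1/T₂ - 1/T₁ = 1/442 - 1/266 = -1.496955e-03 K⁻¹
Step 4: Eₐ = -R × ln(k₂/k₁) / (1/T₂ - 1/T₁) = -8.314 × 22.0924 / -1.496955e-03
Step 5: Eₐ = 1.2270e+05 J/mol = 122.7 kJ/mol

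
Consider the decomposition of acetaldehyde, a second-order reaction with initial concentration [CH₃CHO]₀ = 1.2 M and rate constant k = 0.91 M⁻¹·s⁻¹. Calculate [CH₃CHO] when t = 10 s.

0.1007 M

Step 1: For a second-order reaction: 1/[CH₃CHO] = 1/[CH₃CHO]₀ + kt
Step 2: 1/[CH₃CHO] = 1/1.2 + 0.91 × 10
Step 3: 1/[CH₃CHO] = 0.8333 + 9.1 = 9.933
Step 4: [CH₃CHO] = 1/9.933 = 0.1007 M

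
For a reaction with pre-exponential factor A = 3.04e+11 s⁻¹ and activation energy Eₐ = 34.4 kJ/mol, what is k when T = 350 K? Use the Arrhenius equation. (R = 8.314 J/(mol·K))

2.23e+06 s⁻¹

Step 1: Use the Arrhenius equation: k = A × exp(-Eₐ/RT)
Step 2: Convert Eₐ to J/mol: 34.4 kJ/mol = 34400 J/mol
Step 3: Calculate the exponent: -Eₐ/(RT) = -34400/(8.314 × 350) = -11.82171
Step 4: k = 3.04e+11 × exp(-11.82171)
Step 5: k = 3.04e+11 × 7.34339e-06 = 2.2324e+06 s⁻¹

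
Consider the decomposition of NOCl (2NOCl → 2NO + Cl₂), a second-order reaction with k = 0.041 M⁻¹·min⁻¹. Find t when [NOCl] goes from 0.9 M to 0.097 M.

224.3 min

Step 1: For second-order: t = (1/[NOCl] - 1/[NOCl]₀)/k
Step 2: t = (1/0.097 - 1/0.9)/0.041
Step 3: t = (10.31 - 1.111)/0.041
Step 4: t = 9.198/0.041 = 224.3 min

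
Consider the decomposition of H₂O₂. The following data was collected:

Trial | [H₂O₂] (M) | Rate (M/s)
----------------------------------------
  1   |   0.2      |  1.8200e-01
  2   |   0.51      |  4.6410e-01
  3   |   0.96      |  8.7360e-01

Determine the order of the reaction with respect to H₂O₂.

first order (1)

Step 1: Compare trials to find order n where rate₂/rate₁ = ([H₂O₂]₂/[H₂O₂]₁)^n
Step 2: rate₂/rate₁ = 4.6410e-01/1.8200e-01 = 2.55
Step 3: [H₂O₂]₂/[H₂O₂]₁ = 0.51/0.2 = 2.55
Step 4: n = ln(2.55)/ln(2.55) = 1.00 ≈ 1
Step 5: The reaction is first order in H₂O₂.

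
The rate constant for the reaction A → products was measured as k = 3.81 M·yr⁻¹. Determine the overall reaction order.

zeroth order (0)

Step 1: The units of k for an nth-order reaction are (concentration)^(1-n)·(time)⁻¹.
Step 2: Here k has units M·yr⁻¹, so the concentration exponent is 1.
Step 3: 1 - n = 1 ⇒ n = 0. The reaction is zeroth order.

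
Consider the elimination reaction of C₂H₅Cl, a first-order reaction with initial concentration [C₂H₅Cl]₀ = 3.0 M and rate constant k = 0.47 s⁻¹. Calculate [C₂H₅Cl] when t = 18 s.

0.0006353 M

Step 1: For a first-order reaction: [C₂H₅Cl] = [C₂H₅Cl]₀ × e^(-kt)
Step 2: [C₂H₅Cl] = 3.0 × e^(-0.47 × 18)
Step 3: [C₂H₅Cl] = 3.0 × e^(-8.46)
Step 4: [C₂H₅Cl] = 3.0 × 0.000211772 = 0.0006353 M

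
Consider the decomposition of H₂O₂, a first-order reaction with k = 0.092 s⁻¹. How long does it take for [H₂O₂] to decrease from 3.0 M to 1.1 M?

10.91 s

Step 1: For first-order: t = ln([H₂O₂]₀/[H₂O₂])/k
Step 2: t = ln(3.0/1.1)/0.092
Step 3: t = ln(2.727)/0.092
Step 4: t = 1.003/0.092 = 10.91 s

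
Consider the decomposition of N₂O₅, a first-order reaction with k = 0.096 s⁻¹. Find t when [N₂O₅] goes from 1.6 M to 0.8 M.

7.22 s

Step 1: For first-order: t = ln([N₂O₅]₀/[N₂O₅])/k
Step 2: t = ln(1.6/0.8)/0.096
Step 3: t = ln(2)/0.096
Step 4: t = 0.6931/0.096 = 7.22 s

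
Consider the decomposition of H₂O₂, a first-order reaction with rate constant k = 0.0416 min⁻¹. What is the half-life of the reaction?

16.66 min

Step 1: For a first-order reaction, t₁/₂ = ln(2)/k
Step 2: t₁/₂ = ln(2)/0.0416
Step 3: t₁/₂ = 0.6931/0.0416 = 16.66 min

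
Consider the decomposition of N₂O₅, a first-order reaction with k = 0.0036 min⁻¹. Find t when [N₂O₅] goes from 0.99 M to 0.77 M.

69.81 min

Step 1: For first-order: t = ln([N₂O₅]₀/[N₂O₅])/k
Step 2: t = ln(0.99/0.77)/0.0036
Step 3: t = ln(1.286)/0.0036
Step 4: t = 0.2513/0.0036 = 69.81 min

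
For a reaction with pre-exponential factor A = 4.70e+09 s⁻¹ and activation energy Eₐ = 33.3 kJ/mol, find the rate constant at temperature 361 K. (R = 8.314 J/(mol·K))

7.14e+04 s⁻¹

Step 1: Use the Arrhenius equation: k = A × exp(-Eₐ/RT)
Step 2: Convert Eₐ to J/mol: 33.3 kJ/mol = 33300 J/mol
Step 3: Calculate the exponent: -Eₐ/(RT) = -33300/(8.314 × 361) = -11.09499
Step 4: k = 4.70e+09 × exp(-11.09499)
Step 5: k = 4.70e+09 × 1.51882e-05 = 7.1385e+04 s⁻¹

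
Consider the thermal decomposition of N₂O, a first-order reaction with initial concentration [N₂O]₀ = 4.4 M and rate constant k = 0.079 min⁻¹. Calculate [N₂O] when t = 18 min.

1.061 M

Step 1: For a first-order reaction: [N₂O] = [N₂O]₀ × e^(-kt)
Step 2: [N₂O] = 4.4 × e^(-0.079 × 18)
Step 3: [N₂O] = 4.4 × e^(-1.422)
Step 4: [N₂O] = 4.4 × 0.241231 = 1.061 M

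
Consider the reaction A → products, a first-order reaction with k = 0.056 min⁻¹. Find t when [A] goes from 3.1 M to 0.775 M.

24.76 min

Step 1: For first-order: t = ln([A]₀/[A])/k
Step 2: t = ln(3.1/0.775)/0.056
Step 3: t = ln(4)/0.056
Step 4: t = 1.386/0.056 = 24.76 min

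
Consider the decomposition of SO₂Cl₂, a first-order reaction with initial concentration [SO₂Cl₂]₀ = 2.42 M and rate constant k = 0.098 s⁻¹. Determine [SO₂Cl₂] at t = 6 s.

1.344 M

Step 1: For a first-order reaction: [SO₂Cl₂] = [SO₂Cl₂]₀ × e^(-kt)
Step 2: [SO₂Cl₂] = 2.42 × e^(-0.098 × 6)
Step 3: [SO₂Cl₂] = 2.42 × e^(-0.588)
Step 4: [SO₂Cl₂] = 2.42 × 0.555437 = 1.344 M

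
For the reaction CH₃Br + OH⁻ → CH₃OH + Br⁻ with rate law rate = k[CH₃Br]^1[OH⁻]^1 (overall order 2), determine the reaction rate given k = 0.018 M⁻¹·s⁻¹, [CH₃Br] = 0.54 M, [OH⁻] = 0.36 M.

0.003499 M/s

Step 1: The rate law is rate = k[CH₃Br]^1[OH⁻]^1, overall order = 1+1 = 2
Step 2: Substitute values: rate = 0.018 × (0.54)^1 × (0.36)^1
Step 3: rate = 0.018 × 0.54 × 0.36 = 0.0034992 M/s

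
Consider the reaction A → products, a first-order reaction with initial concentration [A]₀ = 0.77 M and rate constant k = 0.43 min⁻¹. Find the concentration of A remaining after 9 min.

0.01606 M

Step 1: For a first-order reaction: [A] = [A]₀ × e^(-kt)
Step 2: [A] = 0.77 × e^(-0.43 × 9)
Step 3: [A] = 0.77 × e^(-3.87)
Step 4: [A] = 0.77 × 0.0208584 = 0.01606 M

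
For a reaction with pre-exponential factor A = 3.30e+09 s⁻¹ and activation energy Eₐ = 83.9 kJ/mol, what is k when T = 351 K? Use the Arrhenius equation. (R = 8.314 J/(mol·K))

1.08e-03 s⁻¹

Step 1: Use the Arrhenius equation: k = A × exp(-Eₐ/RT)
Step 2: Convert Eₐ to J/mol: 83.9 kJ/mol = 83900 J/mol
Step 3: Calculate the exponent: -Eₐ/(RT) = -83900/(8.314 × 351) = -28.75046
Step 4: k = 3.30e+09 × exp(-28.75046)
Step 5: k = 3.30e+09 × 3.26463e-13 = 1.0773e-03 s⁻¹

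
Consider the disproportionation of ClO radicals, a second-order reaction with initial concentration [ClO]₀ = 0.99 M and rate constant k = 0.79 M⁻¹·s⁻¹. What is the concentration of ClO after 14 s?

0.08285 M

Step 1: For a second-order reaction: 1/[ClO] = 1/[ClO]₀ + kt
Step 2: 1/[ClO] = 1/0.99 + 0.79 × 14
Step 3: 1/[ClO] = 1.01 + 11.06 = 12.07
Step 4: [ClO] = 1/12.07 = 0.08285 M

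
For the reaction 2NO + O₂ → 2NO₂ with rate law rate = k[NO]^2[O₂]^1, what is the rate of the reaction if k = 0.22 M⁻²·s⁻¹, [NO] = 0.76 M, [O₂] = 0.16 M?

0.02033 M/s

Step 1: The rate law is rate = k[NO]^2[O₂]^1
Step 2: Substitute: rate = 0.22 × (0.76)^2 × (0.16)^1
Step 3: rate = 0.22 × 0.5776 × 0.16 = 0.0203315 M/s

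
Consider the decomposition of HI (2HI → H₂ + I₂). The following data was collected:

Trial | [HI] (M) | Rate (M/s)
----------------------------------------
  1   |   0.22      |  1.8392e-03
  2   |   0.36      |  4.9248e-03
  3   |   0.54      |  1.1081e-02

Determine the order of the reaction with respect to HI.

second order (2)

Step 1: Compare trials to find order n where rate₂/rate₁ = ([HI]₂/[HI]₁)^n
Step 2: rate₂/rate₁ = 4.9248e-03/1.8392e-03 = 2.678
Step 3: [HI]₂/[HI]₁ = 0.36/0.22 = 1.636
Step 4: n = ln(2.678)/ln(1.636) = 2.00 ≈ 2
Step 5: The reaction is second order in HI.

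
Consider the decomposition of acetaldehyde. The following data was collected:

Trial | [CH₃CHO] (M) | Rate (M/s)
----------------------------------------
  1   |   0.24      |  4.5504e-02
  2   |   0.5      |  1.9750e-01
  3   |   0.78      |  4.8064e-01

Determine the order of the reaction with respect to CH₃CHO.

second order (2)

Step 1: Compare trials to find order n where rate₂/rate₁ = ([CH₃CHO]₂/[CH₃CHO]₁)^n
Step 2: rate₂/rate₁ = 1.9750e-01/4.5504e-02 = 4.34
Step 3: [CH₃CHO]₂/[CH₃CHO]₁ = 0.5/0.24 = 2.083
Step 4: n = ln(4.34)/ln(2.083) = 2.00 ≈ 2
Step 5: The reaction is second order in CH₃CHO.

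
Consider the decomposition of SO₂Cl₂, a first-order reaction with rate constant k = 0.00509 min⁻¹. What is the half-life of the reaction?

136.2 min

Step 1: For a first-order reaction, t₁/₂ = ln(2)/k
Step 2: t₁/₂ = ln(2)/0.00509
Step 3: t₁/₂ = 0.6931/0.00509 = 136.2 min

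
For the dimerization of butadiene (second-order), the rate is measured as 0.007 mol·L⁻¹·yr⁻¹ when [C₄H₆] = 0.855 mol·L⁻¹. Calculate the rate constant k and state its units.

0.009576 (mol·L⁻¹)⁻¹·yr⁻¹

Step 1: rate = k[C₄H₆]^2, so k = rate / [C₄H₆]^2.
Step 2: k = 0.007 / (0.855)^2 = 0.007 / 0.731.
Step 3: k = 0.009576 (mol·L⁻¹)⁻¹·yr⁻¹.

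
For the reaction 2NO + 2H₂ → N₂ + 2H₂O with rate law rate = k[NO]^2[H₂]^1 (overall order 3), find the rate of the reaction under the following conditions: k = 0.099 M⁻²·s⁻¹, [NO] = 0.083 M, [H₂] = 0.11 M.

7.502e-05 M/s

Step 1: The rate law is rate = k[NO]^2[H₂]^1, overall order = 2+1 = 3
Step 2: Substitute values: rate = 0.099 × (0.083)^2 × (0.11)^1
Step 3: rate = 0.099 × 0.006889 × 0.11 = 7.50212e-05 M/s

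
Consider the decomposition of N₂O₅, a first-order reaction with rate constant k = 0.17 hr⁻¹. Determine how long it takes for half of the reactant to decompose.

4.077 hr

Step 1: For a first-order reaction, t₁/₂ = ln(2)/k
Step 2: t₁/₂ = ln(2)/0.17
Step 3: t₁/₂ = 0.6931/0.17 = 4.077 hr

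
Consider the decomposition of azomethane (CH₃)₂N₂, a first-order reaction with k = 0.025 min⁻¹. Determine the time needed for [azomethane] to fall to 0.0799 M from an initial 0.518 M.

74.77 min

Step 1: For first-order: t = ln([azomethane]₀/[azomethane])/k
Step 2: t = ln(0.518/0.0799)/0.025
Step 3: t = ln(6.483)/0.025
Step 4: t = 1.869/0.025 = 74.77 min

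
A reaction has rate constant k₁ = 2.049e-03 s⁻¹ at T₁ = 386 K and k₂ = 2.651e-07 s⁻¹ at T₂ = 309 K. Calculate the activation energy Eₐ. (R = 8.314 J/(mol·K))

115.3 kJ/mol

Step 1: Use the two-temperature Arrhenius form: ln(k₂/k₁) = -Eₐ/R × (1/T₂ - 1/T₁)
Step 2: ln(k₂/k₁) = ln(2.651e-07/2.049e-03) = ln(0.00012938) = -8.95276
Step 3: 1/T₂ - 1/T₁ = 1/309 - 1/386 = 6.455724e-04 K⁻¹
Step 4: Eₐ = -R × ln(k₂/k₁) / (1/T₂ - 1/T₁) = -8.314 × -8.95276 / 6.455724e-04
Step 5: Eₐ = 1.1530e+05 J/mol = 115.3 kJ/mol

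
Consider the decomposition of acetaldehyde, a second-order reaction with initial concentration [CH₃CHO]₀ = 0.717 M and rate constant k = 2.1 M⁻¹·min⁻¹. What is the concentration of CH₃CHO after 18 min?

0.02551 M

Step 1: For a second-order reaction: 1/[CH₃CHO] = 1/[CH₃CHO]₀ + kt
Step 2: 1/[CH₃CHO] = 1/0.717 + 2.1 × 18
Step 3: 1/[CH₃CHO] = 1.395 + 37.8 = 39.19
Step 4: [CH₃CHO] = 1/39.19 = 0.02551 M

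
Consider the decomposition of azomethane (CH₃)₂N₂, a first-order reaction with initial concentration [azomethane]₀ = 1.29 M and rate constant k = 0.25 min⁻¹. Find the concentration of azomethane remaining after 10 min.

0.1059 M

Step 1: For a first-order reaction: [azomethane] = [azomethane]₀ × e^(-kt)
Step 2: [azomethane] = 1.29 × e^(-0.25 × 10)
Step 3: [azomethane] = 1.29 × e^(-2.5)
Step 4: [azomethane] = 1.29 × 0.082085 = 0.1059 M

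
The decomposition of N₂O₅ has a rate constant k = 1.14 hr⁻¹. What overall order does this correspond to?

first order (1)

Step 1: The units of k for an nth-order reaction are (concentration)^(1-n)·(time)⁻¹.
Step 2: Here k has units hr⁻¹, so the concentration exponent is 0.
Step 3: 1 - n = 0 ⇒ n = 1. The reaction is first order.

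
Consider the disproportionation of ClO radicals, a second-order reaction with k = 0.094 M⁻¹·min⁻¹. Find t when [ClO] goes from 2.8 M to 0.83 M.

9.018 min

Step 1: For second-order: t = (1/[ClO] - 1/[ClO]₀)/k
Step 2: t = (1/0.83 - 1/2.8)/0.094
Step 3: t = (1.205 - 0.3571)/0.094
Step 4: t = 0.8477/0.094 = 9.018 min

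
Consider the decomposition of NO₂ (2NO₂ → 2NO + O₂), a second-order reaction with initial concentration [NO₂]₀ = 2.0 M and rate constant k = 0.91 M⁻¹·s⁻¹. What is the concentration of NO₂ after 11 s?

0.09515 M

Step 1: For a second-order reaction: 1/[NO₂] = 1/[NO₂]₀ + kt
Step 2: 1/[NO₂] = 1/2.0 + 0.91 × 11
Step 3: 1/[NO₂] = 0.5 + 10.01 = 10.51
Step 4: [NO₂] = 1/10.51 = 0.09515 M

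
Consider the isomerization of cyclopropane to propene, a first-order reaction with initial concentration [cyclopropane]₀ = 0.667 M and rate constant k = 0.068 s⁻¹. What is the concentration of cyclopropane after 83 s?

0.00236 M

Step 1: For a first-order reaction: [cyclopropane] = [cyclopropane]₀ × e^(-kt)
Step 2: [cyclopropane] = 0.667 × e^(-0.068 × 83)
Step 3: [cyclopropane] = 0.667 × e^(-5.644)
Step 4: [cyclopropane] = 0.667 × 0.00353869 = 0.00236 M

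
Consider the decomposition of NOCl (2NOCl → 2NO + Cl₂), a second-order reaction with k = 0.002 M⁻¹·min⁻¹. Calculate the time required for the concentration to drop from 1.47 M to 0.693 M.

381.4 min

Step 1: For second-order: t = (1/[NOCl] - 1/[NOCl]₀)/k
Step 2: t = (1/0.693 - 1/1.47)/0.002
Step 3: t = (1.443 - 0.6803)/0.002
Step 4: t = 0.7627/0.002 = 381.4 min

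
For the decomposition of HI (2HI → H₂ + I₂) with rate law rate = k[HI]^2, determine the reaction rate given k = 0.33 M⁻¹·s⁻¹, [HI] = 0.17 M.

0.009537 M/s

Step 1: Identify the rate law: rate = k[HI]^2
Step 2: Substitute values: rate = 0.33 × (0.17)^2
Step 3: Calculate: rate = 0.33 × 0.0289 = 0.009537 M/s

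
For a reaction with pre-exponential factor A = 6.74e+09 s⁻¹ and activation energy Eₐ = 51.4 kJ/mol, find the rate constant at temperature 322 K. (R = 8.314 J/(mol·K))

3.09e+01 s⁻¹

Step 1: Use the Arrhenius equation: k = A × exp(-Eₐ/RT)
Step 2: Convert Eₐ to J/mol: 51.4 kJ/mol = 51400 J/mol
Step 3: Calculate the exponent: -Eₐ/(RT) = -51400/(8.314 × 322) = -19.19982
Step 4: k = 6.74e+09 × exp(-19.19982)
Step 5: k = 6.74e+09 × 4.58801e-09 = 3.0923e+01 s⁻¹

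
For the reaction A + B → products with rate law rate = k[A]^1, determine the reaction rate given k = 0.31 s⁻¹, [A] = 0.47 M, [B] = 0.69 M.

0.1457 M/s

Step 1: The rate law is rate = k[A]^1
Step 2: Note that the rate does not depend on [B] (zero order in B).
Step 3: rate = 0.31 × (0.47)^1 = 0.1457 M/s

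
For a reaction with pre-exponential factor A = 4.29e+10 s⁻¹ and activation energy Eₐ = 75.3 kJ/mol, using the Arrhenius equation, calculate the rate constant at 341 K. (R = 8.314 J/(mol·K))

1.25e-01 s⁻¹

Step 1: Use the Arrhenius equation: k = A × exp(-Eₐ/RT)
Step 2: Convert Eₐ to J/mol: 75.3 kJ/mol = 75300 J/mol
Step 3: Calculate the exponent: -Eₐ/(RT) = -75300/(8.314 × 341) = -26.56015
Step 4: k = 4.29e+10 × exp(-26.56015)
Step 5: k = 4.29e+10 × 2.91792e-12 = 1.2518e-01 s⁻¹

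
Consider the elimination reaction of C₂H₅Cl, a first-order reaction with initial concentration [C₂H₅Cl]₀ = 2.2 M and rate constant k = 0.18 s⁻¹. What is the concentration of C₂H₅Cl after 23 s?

0.03503 M

Step 1: For a first-order reaction: [C₂H₅Cl] = [C₂H₅Cl]₀ × e^(-kt)
Step 2: [C₂H₅Cl] = 2.2 × e^(-0.18 × 23)
Step 3: [C₂H₅Cl] = 2.2 × e^(-4.14)
Step 4: [C₂H₅Cl] = 2.2 × 0.0159229 = 0.03503 M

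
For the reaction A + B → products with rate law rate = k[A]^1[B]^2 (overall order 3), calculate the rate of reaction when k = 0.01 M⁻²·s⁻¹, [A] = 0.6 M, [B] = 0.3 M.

0.00054 M/s

Step 1: The rate law is rate = k[A]^1[B]^2, overall order = 1+2 = 3
Step 2: Substitute values: rate = 0.01 × (0.6)^1 × (0.3)^2
Step 3: rate = 0.01 × 0.6 × 0.09 = 0.00054 M/s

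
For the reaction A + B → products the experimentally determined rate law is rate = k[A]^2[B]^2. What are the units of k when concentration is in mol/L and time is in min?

(mol/L)⁻³·min⁻¹

Step 1: Overall order = 2 + 2 = 4.
Step 2: rate has units mol/L·min⁻¹; [A]^2[B]^2 has units (mol/L)^4.
Step 3: k = rate/([A]^2[B]^2), so units of k = (mol/L)^(1-4)·min⁻¹ = (mol/L)⁻³·min⁻¹.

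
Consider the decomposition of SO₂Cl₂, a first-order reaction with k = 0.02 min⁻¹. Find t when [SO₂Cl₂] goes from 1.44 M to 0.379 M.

66.74 min

Step 1: For first-order: t = ln([SO₂Cl₂]₀/[SO₂Cl₂])/k
Step 2: t = ln(1.44/0.379)/0.02
Step 3: t = ln(3.799)/0.02
Step 4: t = 1.335/0.02 = 66.74 min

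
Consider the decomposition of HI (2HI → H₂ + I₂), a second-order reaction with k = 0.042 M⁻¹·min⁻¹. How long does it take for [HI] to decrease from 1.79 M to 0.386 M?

48.38 min

Step 1: For second-order: t = (1/[HI] - 1/[HI]₀)/k
Step 2: t = (1/0.386 - 1/1.79)/0.042
Step 3: t = (2.591 - 0.5587)/0.042
Step 4: t = 2.032/0.042 = 48.38 min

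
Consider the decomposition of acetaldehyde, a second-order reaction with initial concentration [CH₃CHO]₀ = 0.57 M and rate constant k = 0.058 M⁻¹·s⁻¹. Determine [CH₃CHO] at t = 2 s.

0.5346 M

Step 1: For a second-order reaction: 1/[CH₃CHO] = 1/[CH₃CHO]₀ + kt
Step 2: 1/[CH₃CHO] = 1/0.57 + 0.058 × 2
Step 3: 1/[CH₃CHO] = 1.754 + 0.116 = 1.87
Step 4: [CH₃CHO] = 1/1.87 = 0.5346 M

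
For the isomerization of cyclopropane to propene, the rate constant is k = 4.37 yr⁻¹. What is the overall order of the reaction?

first order (1)

Step 1: The units of k for an nth-order reaction are (concentration)^(1-n)·(time)⁻¹.
Step 2: Here k has units yr⁻¹, so the concentration exponent is 0.
Step 3: 1 - n = 0 ⇒ n = 1. The reaction is first order.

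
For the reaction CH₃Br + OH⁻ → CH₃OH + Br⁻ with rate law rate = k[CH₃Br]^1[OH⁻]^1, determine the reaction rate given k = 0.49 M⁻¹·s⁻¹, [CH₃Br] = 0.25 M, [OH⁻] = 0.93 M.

0.1139 M/s

Step 1: The rate law is rate = k[CH₃Br]^1[OH⁻]^1
Step 2: Substitute: rate = 0.49 × (0.25)^1 × (0.93)^1
Step 3: rate = 0.49 × 0.25 × 0.93 = 0.113925 M/s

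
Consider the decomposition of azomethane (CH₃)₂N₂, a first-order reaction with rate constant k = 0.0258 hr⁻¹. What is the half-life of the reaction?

26.87 hr

Step 1: For a first-order reaction, t₁/₂ = ln(2)/k
Step 2: t₁/₂ = ln(2)/0.0258
Step 3: t₁/₂ = 0.6931/0.0258 = 26.87 hr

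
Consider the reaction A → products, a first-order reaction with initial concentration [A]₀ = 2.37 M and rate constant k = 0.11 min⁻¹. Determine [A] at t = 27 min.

0.1216 M

Step 1: For a first-order reaction: [A] = [A]₀ × e^(-kt)
Step 2: [A] = 2.37 × e^(-0.11 × 27)
Step 3: [A] = 2.37 × e^(-2.97)
Step 4: [A] = 2.37 × 0.0513033 = 0.1216 M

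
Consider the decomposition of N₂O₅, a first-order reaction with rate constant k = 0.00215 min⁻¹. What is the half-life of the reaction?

322.4 min

Step 1: For a first-order reaction, t₁/₂ = ln(2)/k
Step 2: t₁/₂ = ln(2)/0.00215
Step 3: t₁/₂ = 0.6931/0.00215 = 322.4 min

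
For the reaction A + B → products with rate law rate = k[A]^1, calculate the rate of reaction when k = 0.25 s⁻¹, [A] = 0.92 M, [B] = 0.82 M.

0.23 M/s

Step 1: The rate law is rate = k[A]^1
Step 2: Note that the rate does not depend on [B] (zero order in B).
Step 3: rate = 0.25 × (0.92)^1 = 0.23 M/s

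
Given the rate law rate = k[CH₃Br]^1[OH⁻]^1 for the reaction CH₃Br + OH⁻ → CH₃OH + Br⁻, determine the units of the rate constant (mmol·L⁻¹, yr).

(mmol·L⁻¹)⁻¹·yr⁻¹

Step 1: Overall order = 1 + 1 = 2.
Step 2: rate has units mmol·L⁻¹·yr⁻¹; [CH₃Br]^1[OH⁻]^1 has units (mmol·L⁻¹)^2.
Step 3: k = rate/([CH₃Br]^1[OH⁻]^1), so units of k = (mmol·L⁻¹)^(1-2)·yr⁻¹ = (mmol·L⁻¹)⁻¹·yr⁻¹.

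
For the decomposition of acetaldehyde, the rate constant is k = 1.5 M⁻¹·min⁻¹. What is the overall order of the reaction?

second order (2)

Step 1: The units of k for an nth-order reaction are (concentration)^(1-n)·(time)⁻¹.
Step 2: Here k has units M⁻¹·min⁻¹, so the concentration exponent is -1.
Step 3: 1 - n = -1 ⇒ n = 2. The reaction is second order.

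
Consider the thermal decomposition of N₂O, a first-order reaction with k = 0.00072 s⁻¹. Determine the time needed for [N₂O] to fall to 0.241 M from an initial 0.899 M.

1828 s

Step 1: For first-order: t = ln([N₂O]₀/[N₂O])/k
Step 2: t = ln(0.899/0.241)/0.00072
Step 3: t = ln(3.73)/0.00072
Step 4: t = 1.316/0.00072 = 1828 s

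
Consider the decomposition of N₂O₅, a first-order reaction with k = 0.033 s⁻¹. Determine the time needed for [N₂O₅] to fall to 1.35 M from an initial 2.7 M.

21 s

Step 1: For first-order: t = ln([N₂O₅]₀/[N₂O₅])/k
Step 2: t = ln(2.7/1.35)/0.033
Step 3: t = ln(2)/0.033
Step 4: t = 0.6931/0.033 = 21 s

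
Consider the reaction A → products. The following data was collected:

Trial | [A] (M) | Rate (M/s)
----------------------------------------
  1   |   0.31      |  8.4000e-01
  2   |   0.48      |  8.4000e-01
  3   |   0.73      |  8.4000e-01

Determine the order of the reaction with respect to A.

zeroth order (0)

Step 1: Compare trials - when concentration changes, rate stays constant.
Step 2: rate₂/rate₁ = 8.4000e-01/8.4000e-01 = 1
Step 3: [A]₂/[A]₁ = 0.48/0.31 = 1.548
Step 4: Since rate ratio ≈ (conc ratio)^0, the reaction is zeroth order.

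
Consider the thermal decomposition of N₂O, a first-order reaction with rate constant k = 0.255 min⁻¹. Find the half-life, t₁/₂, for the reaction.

2.718 min

Step 1: For a first-order reaction, t₁/₂ = ln(2)/k
Step 2: t₁/₂ = ln(2)/0.255
Step 3: t₁/₂ = 0.6931/0.255 = 2.718 min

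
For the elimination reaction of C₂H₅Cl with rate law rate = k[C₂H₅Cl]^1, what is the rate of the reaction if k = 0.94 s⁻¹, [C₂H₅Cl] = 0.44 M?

0.4136 M/s

Step 1: Identify the rate law: rate = k[C₂H₅Cl]^1
Step 2: Substitute values: rate = 0.94 × (0.44)^1
Step 3: Calculate: rate = 0.94 × 0.44 = 0.4136 M/s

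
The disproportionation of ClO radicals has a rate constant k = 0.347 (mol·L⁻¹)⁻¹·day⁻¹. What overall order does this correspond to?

second order (2)

Step 1: The units of k for an nth-order reaction are (concentration)^(1-n)·(time)⁻¹.
Step 2: Here k has units (mol·L⁻¹)⁻¹·day⁻¹, so the concentration exponent is -1.
Step 3: 1 - n = -1 ⇒ n = 2. The reaction is second order.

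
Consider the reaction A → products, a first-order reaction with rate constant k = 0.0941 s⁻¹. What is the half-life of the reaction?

7.366 s

Step 1: For a first-order reaction, t₁/₂ = ln(2)/k
Step 2: t₁/₂ = ln(2)/0.0941
Step 3: t₁/₂ = 0.6931/0.0941 = 7.366 s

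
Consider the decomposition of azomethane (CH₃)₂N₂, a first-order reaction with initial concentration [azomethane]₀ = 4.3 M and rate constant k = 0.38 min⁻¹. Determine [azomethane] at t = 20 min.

0.002152 M

Step 1: For a first-order reaction: [azomethane] = [azomethane]₀ × e^(-kt)
Step 2: [azomethane] = 4.3 × e^(-0.38 × 20)
Step 3: [azomethane] = 4.3 × e^(-7.6)
Step 4: [azomethane] = 4.3 × 0.000500451 = 0.002152 M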